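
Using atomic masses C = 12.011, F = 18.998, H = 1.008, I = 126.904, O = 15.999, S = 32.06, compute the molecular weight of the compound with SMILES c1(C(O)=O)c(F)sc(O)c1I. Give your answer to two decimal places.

Molecular formula: C5H2FIO3S.
M = 5×12.011 + 1×18.998 + 2×1.008 + 1×126.904 + 3×15.999 + 1×32.06 = 288.03 g/mol.

288.03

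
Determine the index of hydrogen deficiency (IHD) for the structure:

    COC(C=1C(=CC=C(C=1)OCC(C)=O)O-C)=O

Molecular formula from the SMILES: C12H14O5.
DoU = (2C + 2 + N − H − X)/2 = (2·12 + 2 + 0 − 14 − 0)/2 = 12/2 = 6.
(Structurally: 1 ring(s) + 5 π bond(s) = 6.)

6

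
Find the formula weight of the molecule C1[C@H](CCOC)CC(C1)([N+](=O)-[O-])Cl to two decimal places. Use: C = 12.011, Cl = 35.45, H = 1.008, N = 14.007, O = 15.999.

Molecular formula: C8H14ClNO3.
M = 8×12.011 + 1×35.45 + 14×1.008 + 1×14.007 + 3×15.999 = 207.65 g/mol.

207.65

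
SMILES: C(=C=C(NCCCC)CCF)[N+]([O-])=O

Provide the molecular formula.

C9H15FN2O2

Heavy atoms from the SMILES: 9 C, 1 F, 2 N, 2 O.
Implicit hydrogens by atom environment:
  5 × C: 2 H each → 10
  2 × C: no H
  1 × C: 3 H
  1 × C: 1 H
  1 × F: no H
  1 × N: 1 H
  1 × N (charge +1): no H
  1 × O: no H
  1 × O (charge -1): no H
  Total hydrogens = 15.
Molecular formula: C9H15FN2O2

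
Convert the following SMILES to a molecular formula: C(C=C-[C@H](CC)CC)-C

Heavy atoms from the SMILES: 9 C.
Implicit hydrogens by atom environment:
  3 × C: 3 H each → 9
  3 × C: 2 H each → 6
  3 × C: 1 H each → 3
  Total hydrogens = 18.
Molecular formula: C9H18

C9H18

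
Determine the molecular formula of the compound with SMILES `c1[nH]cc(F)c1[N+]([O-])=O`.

C4H3FN2O2

Heavy atoms from the SMILES: 4 C, 1 F, 2 N, 2 O.
Implicit hydrogens by atom environment:
  2 × C (aromatic): 1 H each → 2
  2 × C (aromatic): no H
  1 × F: no H
  1 × N (aromatic): 1 H
  1 × N (charge +1): no H
  1 × O: no H
  1 × O (charge -1): no H
  Total hydrogens = 3.
Molecular formula: C4H3FN2O2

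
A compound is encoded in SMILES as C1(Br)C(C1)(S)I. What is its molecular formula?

C3H4BrIS

Heavy atoms from the SMILES: 1 Br, 3 C, 1 I, 1 S.
Implicit hydrogens by atom environment:
  1 × Br: no H
  1 × C: 2 H
  1 × C: 1 H
  1 × C: no H
  1 × I: no H
  1 × S: 1 H
  Total hydrogens = 4.
Molecular formula: C3H4BrIS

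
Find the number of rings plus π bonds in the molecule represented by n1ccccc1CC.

Molecular formula from the SMILES: C7H9N.
DoU = (2C + 2 + N − H − X)/2 = (2·7 + 2 + 1 − 9 − 0)/2 = 8/2 = 4.
(Structurally: 1 ring(s) + 3 π bond(s) = 4.)

4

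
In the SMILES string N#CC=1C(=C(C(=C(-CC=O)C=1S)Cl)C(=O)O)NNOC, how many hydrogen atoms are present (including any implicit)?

Hydrogens are implicit in SMILES; fill each atom to its normal valence:
  6 × C (aromatic): no H
  3 × O: no H
  2 × C: no H
  2 × N: 1 H each → 2
  1 × C: 3 H
  1 × C: 2 H
  1 × C: 1 H
  1 × Cl: no H
  1 × N: no H
  1 × O: 1 H
  1 × S: 1 H
  Total hydrogens = 10.

10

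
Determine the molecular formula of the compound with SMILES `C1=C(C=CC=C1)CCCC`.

C10H14

Heavy atoms from the SMILES: 10 C.
Implicit hydrogens by atom environment:
  5 × C (aromatic): 1 H each → 5
  3 × C: 2 H each → 6
  1 × C: 3 H
  1 × C (aromatic): no H
  Total hydrogens = 14.
Molecular formula: C10H14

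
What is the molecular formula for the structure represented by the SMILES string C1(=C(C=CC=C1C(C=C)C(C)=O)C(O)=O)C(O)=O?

C13H12O5

Heavy atoms from the SMILES: 13 C, 5 O.
Implicit hydrogens by atom environment:
  3 × C (aromatic): 1 H each → 3
  3 × C (aromatic): no H
  3 × C: no H
  3 × O: no H
  2 × C: 1 H each → 2
  2 × O: 1 H each → 2
  1 × C: 3 H
  1 × C: 2 H
  Total hydrogens = 12.
Molecular formula: C13H12O5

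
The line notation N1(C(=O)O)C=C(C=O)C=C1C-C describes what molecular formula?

C8H9NO3

Heavy atoms from the SMILES: 8 C, 1 N, 3 O.
Implicit hydrogens by atom environment:
  2 × C (aromatic): 1 H each → 2
  2 × C (aromatic): no H
  2 × O: no H
  1 × C: 3 H
  1 × C: 2 H
  1 × C: 1 H
  1 × C: no H
  1 × N (aromatic): no H
  1 × O: 1 H
  Total hydrogens = 9.
Molecular formula: C8H9NO3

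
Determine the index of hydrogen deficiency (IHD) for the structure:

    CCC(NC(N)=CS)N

Molecular formula from the SMILES: C5H13N3S.
DoU = (2C + 2 + N − H − X)/2 = (2·5 + 2 + 3 − 13 − 0)/2 = 2/2 = 1.
(Structurally: 0 ring(s) + 1 π bond(s) = 1.)

1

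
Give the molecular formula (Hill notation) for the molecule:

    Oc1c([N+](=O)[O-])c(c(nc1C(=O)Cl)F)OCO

C7H4ClFN2O6

Heavy atoms from the SMILES: 7 C, 1 Cl, 1 F, 2 N, 6 O.
Implicit hydrogens by atom environment:
  5 × C (aromatic): no H
  3 × O: no H
  2 × O: 1 H each → 2
  1 × C: 2 H
  1 × C: no H
  1 × Cl: no H
  1 × F: no H
  1 × N (aromatic): no H
  1 × N (charge +1): no H
  1 × O (charge -1): no H
  Total hydrogens = 4.
Molecular formula: C7H4ClFN2O6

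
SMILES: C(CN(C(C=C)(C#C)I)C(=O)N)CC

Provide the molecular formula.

Heavy atoms from the SMILES: 10 C, 1 I, 2 N, 1 O.
Implicit hydrogens by atom environment:
  4 × C: 2 H each → 8
  3 × C: no H
  2 × C: 1 H each → 2
  1 × C: 3 H
  1 × I: no H
  1 × N: 2 H
  1 × N: no H
  1 × O: no H
  Total hydrogens = 15.
Molecular formula: C10H15IN2O

C10H15IN2O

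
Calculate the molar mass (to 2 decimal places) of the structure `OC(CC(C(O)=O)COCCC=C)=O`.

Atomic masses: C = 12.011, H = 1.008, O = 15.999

Molecular formula: C9H14O5.
M = 9×12.011 + 14×1.008 + 5×15.999 = 202.21 g/mol.

202.21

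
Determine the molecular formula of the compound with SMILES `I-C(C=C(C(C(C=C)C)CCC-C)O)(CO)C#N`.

C14H22INO2

Heavy atoms from the SMILES: 14 C, 1 I, 1 N, 2 O.
Implicit hydrogens by atom environment:
  5 × C: 2 H each → 10
  4 × C: 1 H each → 4
  3 × C: no H
  2 × C: 3 H each → 6
  2 × O: 1 H each → 2
  1 × I: no H
  1 × N: no H
  Total hydrogens = 22.
Molecular formula: C14H22INO2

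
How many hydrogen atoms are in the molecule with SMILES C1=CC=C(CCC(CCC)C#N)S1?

15

Hydrogens are implicit in SMILES; fill each atom to its normal valence:
  4 × C: 2 H each → 8
  3 × C (aromatic): 1 H each → 3
  1 × C: 3 H
  1 × C: 1 H
  1 × C (aromatic): no H
  1 × C: no H
  1 × N: no H
  1 × S (aromatic): no H
  Total hydrogens = 15.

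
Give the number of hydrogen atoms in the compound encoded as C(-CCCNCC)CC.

Hydrogens are implicit in SMILES; fill each atom to its normal valence:
  6 × C: 2 H each → 12
  2 × C: 3 H each → 6
  1 × N: 1 H
  Total hydrogens = 19.

19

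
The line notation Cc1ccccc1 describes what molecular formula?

Heavy atoms from the SMILES: 7 C.
Implicit hydrogens by atom environment:
  5 × C (aromatic): 1 H each → 5
  1 × C: 3 H
  1 × C (aromatic): no H
  Total hydrogens = 8.
Molecular formula: C7H8

C7H8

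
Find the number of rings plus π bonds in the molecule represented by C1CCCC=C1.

Molecular formula from the SMILES: C6H10.
DoU = (2C + 2 + N − H − X)/2 = (2·6 + 2 + 0 − 10 − 0)/2 = 4/2 = 2.
(Structurally: 1 ring(s) + 1 π bond(s) = 2.)

2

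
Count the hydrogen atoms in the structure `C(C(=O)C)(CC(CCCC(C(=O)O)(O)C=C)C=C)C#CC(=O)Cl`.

Hydrogens are implicit in SMILES; fill each atom to its normal valence:
  6 × C: 2 H each → 12
  6 × C: no H
  4 × C: 1 H each → 4
  3 × O: no H
  2 × O: 1 H each → 2
  1 × C: 3 H
  1 × Cl: no H
  Total hydrogens = 21.

21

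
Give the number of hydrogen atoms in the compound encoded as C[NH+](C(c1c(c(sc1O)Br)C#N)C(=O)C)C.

12

Hydrogens are implicit in SMILES; fill each atom to its normal valence:
  4 × C (aromatic): no H
  3 × C: 3 H each → 9
  2 × C: no H
  1 × Br: no H
  1 × C: 1 H
  1 × N (charge +1): 1 H
  1 × N: no H
  1 × O: 1 H
  1 × O: no H
  1 × S (aromatic): no H
  Total hydrogens = 12.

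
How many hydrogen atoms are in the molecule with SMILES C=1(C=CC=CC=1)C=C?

8

Hydrogens are implicit in SMILES; fill each atom to its normal valence:
  5 × C (aromatic): 1 H each → 5
  1 × C: 2 H
  1 × C: 1 H
  1 × C (aromatic): no H
  Total hydrogens = 8.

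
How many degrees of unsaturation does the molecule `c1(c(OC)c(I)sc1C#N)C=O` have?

6

Molecular formula from the SMILES: C7H4INO2S.
DoU = (2C + 2 + N − H − X)/2 = (2·7 + 2 + 1 − 4 − 1)/2 = 12/2 = 6.
(Structurally: 1 ring(s) + 5 π bond(s) = 6.)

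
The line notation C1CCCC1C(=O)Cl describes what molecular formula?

Heavy atoms from the SMILES: 6 C, 1 Cl, 1 O.
Implicit hydrogens by atom environment:
  4 × C: 2 H each → 8
  1 × C: 1 H
  1 × C: no H
  1 × Cl: no H
  1 × O: no H
  Total hydrogens = 9.
Molecular formula: C6H9ClO

C6H9ClO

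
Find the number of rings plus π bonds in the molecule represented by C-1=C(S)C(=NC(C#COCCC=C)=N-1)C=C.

8

Molecular formula from the SMILES: C12H12N2OS.
DoU = (2C + 2 + N − H − X)/2 = (2·12 + 2 + 2 − 12 − 0)/2 = 16/2 = 8.
(Structurally: 1 ring(s) + 7 π bond(s) = 8.)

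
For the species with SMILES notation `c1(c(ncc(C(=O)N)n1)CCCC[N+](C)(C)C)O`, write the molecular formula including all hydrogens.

Heavy atoms from the SMILES: 12 C, 4 N, 2 O.
Implicit hydrogens by atom environment:
  4 × C: 2 H each → 8
  3 × C: 3 H each → 9
  3 × C (aromatic): no H
  2 × N (aromatic): no H
  1 × C (aromatic): 1 H
  1 × C: no H
  1 × N: 2 H
  1 × N (charge +1): no H
  1 × O: 1 H
  1 × O: no H
  Total hydrogens = 21.
Net charge +1.
Molecular formula: C12H21N4O2+

C12H21N4O2+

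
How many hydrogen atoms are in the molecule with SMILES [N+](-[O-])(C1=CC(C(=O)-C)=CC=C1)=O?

7

Hydrogens are implicit in SMILES; fill each atom to its normal valence:
  4 × C (aromatic): 1 H each → 4
  2 × C (aromatic): no H
  2 × O: no H
  1 × C: 3 H
  1 × C: no H
  1 × N (charge +1): no H
  1 × O (charge -1): no H
  Total hydrogens = 7.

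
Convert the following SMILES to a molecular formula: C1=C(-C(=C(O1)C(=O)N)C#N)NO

Heavy atoms from the SMILES: 6 C, 3 N, 3 O.
Implicit hydrogens by atom environment:
  3 × C (aromatic): no H
  2 × C: no H
  1 × C (aromatic): 1 H
  1 × N: 2 H
  1 × N: 1 H
  1 × N: no H
  1 × O: 1 H
  1 × O (aromatic): no H
  1 × O: no H
  Total hydrogens = 5.
Molecular formula: C6H5N3O3

C6H5N3O3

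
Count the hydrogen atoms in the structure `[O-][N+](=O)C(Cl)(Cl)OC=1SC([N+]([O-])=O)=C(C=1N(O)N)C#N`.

3

Hydrogens are implicit in SMILES; fill each atom to its normal valence:
  4 × C (aromatic): no H
  3 × O: no H
  2 × C: no H
  2 × Cl: no H
  2 × N: no H
  2 × N (charge +1): no H
  2 × O (charge -1): no H
  1 × N: 2 H
  1 × O: 1 H
  1 × S (aromatic): no H
  Total hydrogens = 3.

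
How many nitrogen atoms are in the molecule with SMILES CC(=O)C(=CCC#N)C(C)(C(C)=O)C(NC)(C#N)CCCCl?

The symbol for nitrogen appears 3 times in the SMILES.

3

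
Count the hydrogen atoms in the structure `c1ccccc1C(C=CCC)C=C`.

Hydrogens are implicit in SMILES; fill each atom to its normal valence:
  5 × C (aromatic): 1 H each → 5
  4 × C: 1 H each → 4
  2 × C: 2 H each → 4
  1 × C: 3 H
  1 × C (aromatic): no H
  Total hydrogens = 16.

16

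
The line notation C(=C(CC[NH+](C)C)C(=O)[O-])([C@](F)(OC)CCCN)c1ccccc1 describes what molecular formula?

Heavy atoms from the SMILES: 18 C, 1 F, 2 N, 3 O.
Implicit hydrogens by atom environment:
  5 × C: 2 H each → 10
  5 × C (aromatic): 1 H each → 5
  4 × C: no H
  3 × C: 3 H each → 9
  2 × O: no H
  1 × C (aromatic): no H
  1 × F: no H
  1 × N: 2 H
  1 × N (charge +1): 1 H
  1 × O (charge -1): no H
  Total hydrogens = 27.
Molecular formula: C18H27FN2O3

C18H27FN2O3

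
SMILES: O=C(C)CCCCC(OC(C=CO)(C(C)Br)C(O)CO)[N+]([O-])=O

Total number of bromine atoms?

The symbol for bromine appears 1 time in the SMILES.

1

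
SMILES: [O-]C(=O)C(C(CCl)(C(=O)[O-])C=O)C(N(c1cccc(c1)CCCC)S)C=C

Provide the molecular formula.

Heavy atoms from the SMILES: 19 C, 1 Cl, 1 N, 5 O, 1 S.
Implicit hydrogens by atom environment:
  5 × C: 2 H each → 10
  4 × C: 1 H each → 4
  4 × C (aromatic): 1 H each → 4
  3 × C: no H
  3 × O: no H
  2 × C (aromatic): no H
  2 × O (charge -1): no H
  1 × C: 3 H
  1 × Cl: no H
  1 × N: no H
  1 × S: 1 H
  Total hydrogens = 22.
Net charge -2.
Molecular formula: [C19H22ClNO5S]2-

[C19H22ClNO5S]2-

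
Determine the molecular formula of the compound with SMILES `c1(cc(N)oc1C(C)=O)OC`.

Heavy atoms from the SMILES: 7 C, 1 N, 3 O.
Implicit hydrogens by atom environment:
  3 × C (aromatic): no H
  2 × C: 3 H each → 6
  2 × O: no H
  1 × C (aromatic): 1 H
  1 × C: no H
  1 × N: 2 H
  1 × O (aromatic): no H
  Total hydrogens = 9.
Molecular formula: C7H9NO3

C7H9NO3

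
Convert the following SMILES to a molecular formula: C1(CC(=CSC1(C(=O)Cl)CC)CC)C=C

Heavy atoms from the SMILES: 12 C, 1 Cl, 1 O, 1 S.
Implicit hydrogens by atom environment:
  4 × C: 2 H each → 8
  3 × C: 1 H each → 3
  3 × C: no H
  2 × C: 3 H each → 6
  1 × Cl: no H
  1 × O: no H
  1 × S: no H
  Total hydrogens = 17.
Molecular formula: C12H17ClOS

C12H17ClOS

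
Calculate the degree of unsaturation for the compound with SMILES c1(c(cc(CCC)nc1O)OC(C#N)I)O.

Molecular formula from the SMILES: C10H11IN2O3.
DoU = (2C + 2 + N − H − X)/2 = (2·10 + 2 + 2 − 11 − 1)/2 = 12/2 = 6.
(Structurally: 1 ring(s) + 5 π bond(s) = 6.)

6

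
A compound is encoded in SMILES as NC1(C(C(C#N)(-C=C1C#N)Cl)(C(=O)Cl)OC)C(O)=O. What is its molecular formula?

Heavy atoms from the SMILES: 10 C, 2 Cl, 3 N, 4 O.
Implicit hydrogens by atom environment:
  8 × C: no H
  3 × O: no H
  2 × Cl: no H
  2 × N: no H
  1 × C: 3 H
  1 × C: 1 H
  1 × N: 2 H
  1 × O: 1 H
  Total hydrogens = 7.
Molecular formula: C10H7Cl2N3O4

C10H7Cl2N3O4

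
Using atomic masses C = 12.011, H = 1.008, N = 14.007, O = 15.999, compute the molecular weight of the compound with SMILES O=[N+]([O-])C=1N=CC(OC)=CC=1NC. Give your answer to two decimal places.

183.17

Molecular formula: C7H9N3O3.
M = 7×12.011 + 9×1.008 + 3×14.007 + 3×15.999 = 183.17 g/mol.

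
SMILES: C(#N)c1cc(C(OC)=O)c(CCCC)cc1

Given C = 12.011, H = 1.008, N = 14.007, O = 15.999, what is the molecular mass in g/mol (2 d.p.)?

217.27

Molecular formula: C13H15NO2.
M = 13×12.011 + 15×1.008 + 1×14.007 + 2×15.999 = 217.27 g/mol.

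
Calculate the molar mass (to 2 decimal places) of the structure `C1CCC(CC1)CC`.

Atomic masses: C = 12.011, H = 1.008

112.22

Molecular formula: C8H16.
M = 8×12.011 + 16×1.008 = 112.22 g/mol.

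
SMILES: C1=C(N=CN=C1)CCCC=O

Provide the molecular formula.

Heavy atoms from the SMILES: 8 C, 2 N, 1 O.
Implicit hydrogens by atom environment:
  3 × C: 2 H each → 6
  3 × C (aromatic): 1 H each → 3
  2 × N (aromatic): no H
  1 × C: 1 H
  1 × C (aromatic): no H
  1 × O: no H
  Total hydrogens = 10.
Molecular formula: C8H10N2O

C8H10N2O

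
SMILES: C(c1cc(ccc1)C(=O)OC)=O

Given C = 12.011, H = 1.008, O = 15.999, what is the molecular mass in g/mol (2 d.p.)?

Molecular formula: C9H8O3.
M = 9×12.011 + 8×1.008 + 3×15.999 = 164.16 g/mol.

164.16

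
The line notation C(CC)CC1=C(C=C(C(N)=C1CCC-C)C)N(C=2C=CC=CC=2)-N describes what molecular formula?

C21H31N3

Heavy atoms from the SMILES: 21 C, 3 N.
Implicit hydrogens by atom environment:
  6 × C: 2 H each → 12
  6 × C (aromatic): 1 H each → 6
  6 × C (aromatic): no H
  3 × C: 3 H each → 9
  2 × N: 2 H each → 4
  1 × N: no H
  Total hydrogens = 31.
Molecular formula: C21H31N3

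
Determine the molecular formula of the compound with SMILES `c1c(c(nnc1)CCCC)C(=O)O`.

Heavy atoms from the SMILES: 9 C, 2 N, 2 O.
Implicit hydrogens by atom environment:
  3 × C: 2 H each → 6
  2 × C (aromatic): 1 H each → 2
  2 × C (aromatic): no H
  2 × N (aromatic): no H
  1 × C: 3 H
  1 × C: no H
  1 × O: 1 H
  1 × O: no H
  Total hydrogens = 12.
Molecular formula: C9H12N2O2

C9H12N2O2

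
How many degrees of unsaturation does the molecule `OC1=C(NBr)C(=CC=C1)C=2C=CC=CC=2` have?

8

Molecular formula from the SMILES: C12H10BrNO.
DoU = (2C + 2 + N − H − X)/2 = (2·12 + 2 + 1 − 10 − 1)/2 = 16/2 = 8.
(Structurally: 2 ring(s) + 6 π bond(s) = 8.)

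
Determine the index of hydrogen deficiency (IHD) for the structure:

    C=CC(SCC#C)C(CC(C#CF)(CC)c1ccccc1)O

9

Molecular formula from the SMILES: C19H21FOS.
DoU = (2C + 2 + N − H − X)/2 = (2·19 + 2 + 0 − 21 − 1)/2 = 18/2 = 9.
(Structurally: 1 ring(s) + 8 π bond(s) = 9.)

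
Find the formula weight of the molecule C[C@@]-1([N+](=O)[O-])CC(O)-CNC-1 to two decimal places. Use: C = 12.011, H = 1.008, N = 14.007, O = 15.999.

160.17

Molecular formula: C6H12N2O3.
M = 6×12.011 + 12×1.008 + 2×14.007 + 3×15.999 = 160.17 g/mol.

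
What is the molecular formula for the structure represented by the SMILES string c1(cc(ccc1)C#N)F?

C7H4FN

Heavy atoms from the SMILES: 7 C, 1 F, 1 N.
Implicit hydrogens by atom environment:
  4 × C (aromatic): 1 H each → 4
  2 × C (aromatic): no H
  1 × C: no H
  1 × F: no H
  1 × N: no H
  Total hydrogens = 4.
Molecular formula: C7H4FN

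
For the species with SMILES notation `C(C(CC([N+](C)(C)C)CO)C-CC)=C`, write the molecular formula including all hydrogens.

C12H26NO+

Heavy atoms from the SMILES: 12 C, 1 N, 1 O.
Implicit hydrogens by atom environment:
  5 × C: 2 H each → 10
  4 × C: 3 H each → 12
  3 × C: 1 H each → 3
  1 × N (charge +1): no H
  1 × O: 1 H
  Total hydrogens = 26.
Net charge +1.
Molecular formula: C12H26NO+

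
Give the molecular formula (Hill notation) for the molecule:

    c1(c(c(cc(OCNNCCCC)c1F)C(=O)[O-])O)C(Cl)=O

Heavy atoms from the SMILES: 13 C, 1 Cl, 1 F, 2 N, 5 O.
Implicit hydrogens by atom environment:
  5 × C (aromatic): no H
  4 × C: 2 H each → 8
  3 × O: no H
  2 × C: no H
  2 × N: 1 H each → 2
  1 × C: 3 H
  1 × C (aromatic): 1 H
  1 × Cl: no H
  1 × F: no H
  1 × O: 1 H
  1 × O (charge -1): no H
  Total hydrogens = 15.
Net charge -1.
Molecular formula: C13H15ClFN2O5-

C13H15ClFN2O5-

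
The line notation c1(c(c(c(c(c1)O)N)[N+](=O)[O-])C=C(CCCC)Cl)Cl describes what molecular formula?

Heavy atoms from the SMILES: 12 C, 2 Cl, 2 N, 3 O.
Implicit hydrogens by atom environment:
  5 × C (aromatic): no H
  3 × C: 2 H each → 6
  2 × Cl: no H
  1 × C: 3 H
  1 × C (aromatic): 1 H
  1 × C: 1 H
  1 × C: no H
  1 × N: 2 H
  1 × N (charge +1): no H
  1 × O: 1 H
  1 × O: no H
  1 × O (charge -1): no H
  Total hydrogens = 14.
Molecular formula: C12H14Cl2N2O3

C12H14Cl2N2O3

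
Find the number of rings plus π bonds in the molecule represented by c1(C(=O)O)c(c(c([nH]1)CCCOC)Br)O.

4

Molecular formula from the SMILES: C9H12BrNO4.
DoU = (2C + 2 + N − H − X)/2 = (2·9 + 2 + 1 − 12 − 1)/2 = 8/2 = 4.
(Structurally: 1 ring(s) + 3 π bond(s) = 4.)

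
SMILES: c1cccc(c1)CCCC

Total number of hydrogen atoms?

14

Hydrogens are implicit in SMILES; fill each atom to its normal valence:
  5 × C (aromatic): 1 H each → 5
  3 × C: 2 H each → 6
  1 × C: 3 H
  1 × C (aromatic): no H
  Total hydrogens = 14.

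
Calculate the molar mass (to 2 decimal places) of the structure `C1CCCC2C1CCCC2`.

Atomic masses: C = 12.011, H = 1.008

138.25

Molecular formula: C10H18.
M = 10×12.011 + 18×1.008 = 138.25 g/mol.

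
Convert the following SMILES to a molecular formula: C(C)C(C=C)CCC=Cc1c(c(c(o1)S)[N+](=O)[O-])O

Heavy atoms from the SMILES: 13 C, 1 N, 4 O, 1 S.
Implicit hydrogens by atom environment:
  4 × C: 2 H each → 8
  4 × C: 1 H each → 4
  4 × C (aromatic): no H
  1 × C: 3 H
  1 × N (charge +1): no H
  1 × O: 1 H
  1 × O (aromatic): no H
  1 × O: no H
  1 × O (charge -1): no H
  1 × S: 1 H
  Total hydrogens = 17.
Molecular formula: C13H17NO4S

C13H17NO4S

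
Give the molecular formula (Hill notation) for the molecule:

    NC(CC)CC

C5H13N

Heavy atoms from the SMILES: 5 C, 1 N.
Implicit hydrogens by atom environment:
  2 × C: 3 H each → 6
  2 × C: 2 H each → 4
  1 × C: 1 H
  1 × N: 2 H
  Total hydrogens = 13.
Molecular formula: C5H13N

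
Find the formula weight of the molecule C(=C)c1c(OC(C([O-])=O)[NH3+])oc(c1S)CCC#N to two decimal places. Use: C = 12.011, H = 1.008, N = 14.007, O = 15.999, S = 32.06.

Molecular formula: C11H12N2O4S.
M = 11×12.011 + 12×1.008 + 2×14.007 + 4×15.999 + 1×32.06 = 268.29 g/mol.

268.29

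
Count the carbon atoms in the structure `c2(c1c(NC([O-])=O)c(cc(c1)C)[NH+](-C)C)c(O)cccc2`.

16

The symbol for carbon appears 16 times in the SMILES. Lowercase c denotes aromatic carbon and counts toward C.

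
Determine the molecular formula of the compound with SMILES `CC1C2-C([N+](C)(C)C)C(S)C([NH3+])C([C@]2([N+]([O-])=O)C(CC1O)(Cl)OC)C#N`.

[C16H29ClN4O4S]2+

Heavy atoms from the SMILES: 16 C, 1 Cl, 4 N, 4 O, 1 S.
Implicit hydrogens by atom environment:
  7 × C: 1 H each → 7
  5 × C: 3 H each → 15
  3 × C: no H
  2 × N (charge +1): no H
  2 × O: no H
  1 × C: 2 H
  1 × Cl: no H
  1 × N (charge +1): 3 H
  1 × N: no H
  1 × O: 1 H
  1 × O (charge -1): no H
  1 × S: 1 H
  Total hydrogens = 29.
Net charge +2.
Molecular formula: [C16H29ClN4O4S]2+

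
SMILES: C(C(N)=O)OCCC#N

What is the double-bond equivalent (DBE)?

Molecular formula from the SMILES: C5H8N2O2.
DoU = (2C + 2 + N − H − X)/2 = (2·5 + 2 + 2 − 8 − 0)/2 = 6/2 = 3.
(Structurally: 0 ring(s) + 3 π bond(s) = 3.)

3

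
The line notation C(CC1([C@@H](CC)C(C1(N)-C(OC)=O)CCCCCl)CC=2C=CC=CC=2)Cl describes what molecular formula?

Heavy atoms from the SMILES: 21 C, 2 Cl, 1 N, 2 O.
Implicit hydrogens by atom environment:
  8 × C: 2 H each → 16
  5 × C (aromatic): 1 H each → 5
  3 × C: no H
  2 × C: 3 H each → 6
  2 × C: 1 H each → 2
  2 × Cl: no H
  2 × O: no H
  1 × C (aromatic): no H
  1 × N: 2 H
  Total hydrogens = 31.
Molecular formula: C21H31Cl2NO2

C21H31Cl2NO2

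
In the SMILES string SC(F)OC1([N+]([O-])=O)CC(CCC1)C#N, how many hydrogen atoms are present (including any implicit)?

11

Hydrogens are implicit in SMILES; fill each atom to its normal valence:
  4 × C: 2 H each → 8
  2 × C: 1 H each → 2
  2 × C: no H
  2 × O: no H
  1 × F: no H
  1 × N (charge +1): no H
  1 × N: no H
  1 × O (charge -1): no H
  1 × S: 1 H
  Total hydrogens = 11.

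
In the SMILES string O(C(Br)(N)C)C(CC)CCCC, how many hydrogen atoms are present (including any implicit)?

Hydrogens are implicit in SMILES; fill each atom to its normal valence:
  4 × C: 2 H each → 8
  3 × C: 3 H each → 9
  1 × Br: no H
  1 × C: 1 H
  1 × C: no H
  1 × N: 2 H
  1 × O: no H
  Total hydrogens = 20.

20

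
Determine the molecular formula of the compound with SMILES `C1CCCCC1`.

C6H12

Heavy atoms from the SMILES: 6 C.
Implicit hydrogens by atom environment:
  6 × C: 2 H each → 12
  Total hydrogens = 12.
Molecular formula: C6H12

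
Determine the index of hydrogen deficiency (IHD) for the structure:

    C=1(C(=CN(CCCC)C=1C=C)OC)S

Molecular formula from the SMILES: C11H17NOS.
DoU = (2C + 2 + N − H − X)/2 = (2·11 + 2 + 1 − 17 − 0)/2 = 8/2 = 4.
(Structurally: 1 ring(s) + 3 π bond(s) = 4.)

4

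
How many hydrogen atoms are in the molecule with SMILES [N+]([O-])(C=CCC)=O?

7

Hydrogens are implicit in SMILES; fill each atom to its normal valence:
  2 × C: 1 H each → 2
  1 × C: 3 H
  1 × C: 2 H
  1 × N (charge +1): no H
  1 × O: no H
  1 × O (charge -1): no H
  Total hydrogens = 7.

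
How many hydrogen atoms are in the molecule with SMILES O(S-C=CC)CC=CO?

10

Hydrogens are implicit in SMILES; fill each atom to its normal valence:
  4 × C: 1 H each → 4
  1 × C: 3 H
  1 × C: 2 H
  1 × O: 1 H
  1 × O: no H
  1 × S: no H
  Total hydrogens = 10.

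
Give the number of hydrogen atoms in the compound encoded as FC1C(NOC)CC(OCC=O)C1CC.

Hydrogens are implicit in SMILES; fill each atom to its normal valence:
  5 × C: 1 H each → 5
  3 × C: 2 H each → 6
  3 × O: no H
  2 × C: 3 H each → 6
  1 × F: no H
  1 × N: 1 H
  Total hydrogens = 18.

18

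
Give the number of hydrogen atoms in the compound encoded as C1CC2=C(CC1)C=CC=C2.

12

Hydrogens are implicit in SMILES; fill each atom to its normal valence:
  4 × C: 2 H each → 8
  4 × C (aromatic): 1 H each → 4
  2 × C (aromatic): no H
  Total hydrogens = 12.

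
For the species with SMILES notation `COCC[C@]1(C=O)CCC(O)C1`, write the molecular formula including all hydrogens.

Heavy atoms from the SMILES: 9 C, 3 O.
Implicit hydrogens by atom environment:
  5 × C: 2 H each → 10
  2 × C: 1 H each → 2
  2 × O: no H
  1 × C: 3 H
  1 × C: no H
  1 × O: 1 H
  Total hydrogens = 16.
Molecular formula: C9H16O3

C9H16O3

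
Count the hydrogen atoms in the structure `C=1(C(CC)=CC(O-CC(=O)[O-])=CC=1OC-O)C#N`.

Hydrogens are implicit in SMILES; fill each atom to its normal valence:
  4 × C (aromatic): no H
  3 × C: 2 H each → 6
  3 × O: no H
  2 × C (aromatic): 1 H each → 2
  2 × C: no H
  1 × C: 3 H
  1 × N: no H
  1 × O: 1 H
  1 × O (charge -1): no H
  Total hydrogens = 12.

12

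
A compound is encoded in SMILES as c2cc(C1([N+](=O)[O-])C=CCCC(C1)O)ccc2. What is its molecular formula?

C13H15NO3

Heavy atoms from the SMILES: 13 C, 1 N, 3 O.
Implicit hydrogens by atom environment:
  5 × C (aromatic): 1 H each → 5
  3 × C: 2 H each → 6
  3 × C: 1 H each → 3
  1 × C: no H
  1 × C (aromatic): no H
  1 × N (charge +1): no H
  1 × O: 1 H
  1 × O: no H
  1 × O (charge -1): no H
  Total hydrogens = 15.
Molecular formula: C13H15NO3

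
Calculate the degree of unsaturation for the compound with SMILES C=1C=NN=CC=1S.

4

Molecular formula from the SMILES: C4H4N2S.
DoU = (2C + 2 + N − H − X)/2 = (2·4 + 2 + 2 − 4 − 0)/2 = 8/2 = 4.
(Structurally: 1 ring(s) + 3 π bond(s) = 4.)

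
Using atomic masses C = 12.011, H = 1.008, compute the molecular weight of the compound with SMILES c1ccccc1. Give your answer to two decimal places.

Molecular formula: C6H6.
M = 6×12.011 + 6×1.008 = 78.11 g/mol.

78.11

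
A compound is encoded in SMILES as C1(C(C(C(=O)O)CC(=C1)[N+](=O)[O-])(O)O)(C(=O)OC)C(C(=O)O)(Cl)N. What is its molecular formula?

Heavy atoms from the SMILES: 11 C, 1 Cl, 2 N, 10 O.
Implicit hydrogens by atom environment:
  7 × C: no H
  5 × O: no H
  4 × O: 1 H each → 4
  2 × C: 1 H each → 2
  1 × C: 3 H
  1 × C: 2 H
  1 × Cl: no H
  1 × N: 2 H
  1 × N (charge +1): no H
  1 × O (charge -1): no H
  Total hydrogens = 13.
Molecular formula: C11H13ClN2O10

C11H13ClN2O10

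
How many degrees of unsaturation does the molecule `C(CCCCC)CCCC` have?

0

Molecular formula from the SMILES: C10H22.
DoU = (2C + 2 + N − H − X)/2 = (2·10 + 2 + 0 − 22 − 0)/2 = 0/2 = 0.
(Structurally: 0 ring(s) + 0 π bond(s) = 0.)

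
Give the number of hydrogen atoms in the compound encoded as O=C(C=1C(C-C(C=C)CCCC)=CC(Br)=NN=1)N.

18

Hydrogens are implicit in SMILES; fill each atom to its normal valence:
  5 × C: 2 H each → 10
  3 × C (aromatic): no H
  2 × C: 1 H each → 2
  2 × N (aromatic): no H
  1 × Br: no H
  1 × C: 3 H
  1 × C (aromatic): 1 H
  1 × C: no H
  1 × N: 2 H
  1 × O: no H
  Total hydrogens = 18.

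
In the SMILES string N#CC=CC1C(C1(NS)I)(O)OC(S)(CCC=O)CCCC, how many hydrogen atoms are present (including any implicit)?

21

Hydrogens are implicit in SMILES; fill each atom to its normal valence:
  5 × C: 2 H each → 10
  4 × C: 1 H each → 4
  4 × C: no H
  2 × O: no H
  2 × S: 1 H each → 2
  1 × C: 3 H
  1 × I: no H
  1 × N: 1 H
  1 × N: no H
  1 × O: 1 H
  Total hydrogens = 21.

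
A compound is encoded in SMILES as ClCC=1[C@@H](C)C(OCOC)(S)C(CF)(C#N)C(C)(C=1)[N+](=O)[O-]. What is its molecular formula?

Heavy atoms from the SMILES: 13 C, 1 Cl, 1 F, 2 N, 4 O, 1 S.
Implicit hydrogens by atom environment:
  5 × C: no H
  3 × C: 3 H each → 9
  3 × C: 2 H each → 6
  3 × O: no H
  2 × C: 1 H each → 2
  1 × Cl: no H
  1 × F: no H
  1 × N (charge +1): no H
  1 × N: no H
  1 × O (charge -1): no H
  1 × S: 1 H
  Total hydrogens = 18.
Molecular formula: C13H18ClFN2O4S

C13H18ClFN2O4S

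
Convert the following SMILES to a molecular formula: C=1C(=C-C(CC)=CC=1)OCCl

C9H11ClO

Heavy atoms from the SMILES: 9 C, 1 Cl, 1 O.
Implicit hydrogens by atom environment:
  4 × C (aromatic): 1 H each → 4
  2 × C: 2 H each → 4
  2 × C (aromatic): no H
  1 × C: 3 H
  1 × Cl: no H
  1 × O: no H
  Total hydrogens = 11.
Molecular formula: C9H11ClO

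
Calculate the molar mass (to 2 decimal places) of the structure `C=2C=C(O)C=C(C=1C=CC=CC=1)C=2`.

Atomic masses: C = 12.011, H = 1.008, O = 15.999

Molecular formula: C12H10O.
M = 12×12.011 + 10×1.008 + 1×15.999 = 170.21 g/mol.

170.21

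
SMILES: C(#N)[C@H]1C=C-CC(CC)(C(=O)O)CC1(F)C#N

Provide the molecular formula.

Heavy atoms from the SMILES: 12 C, 1 F, 2 N, 2 O.
Implicit hydrogens by atom environment:
  5 × C: no H
  3 × C: 2 H each → 6
  3 × C: 1 H each → 3
  2 × N: no H
  1 × C: 3 H
  1 × F: no H
  1 × O: 1 H
  1 × O: no H
  Total hydrogens = 13.
Molecular formula: C12H13FN2O2

C12H13FN2O2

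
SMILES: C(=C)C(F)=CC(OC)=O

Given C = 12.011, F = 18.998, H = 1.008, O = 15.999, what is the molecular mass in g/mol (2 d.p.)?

Molecular formula: C6H7FO2.
M = 6×12.011 + 1×18.998 + 7×1.008 + 2×15.999 = 130.12 g/mol.

130.12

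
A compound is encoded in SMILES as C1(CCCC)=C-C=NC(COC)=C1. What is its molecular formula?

C11H17NO

Heavy atoms from the SMILES: 11 C, 1 N, 1 O.
Implicit hydrogens by atom environment:
  4 × C: 2 H each → 8
  3 × C (aromatic): 1 H each → 3
  2 × C: 3 H each → 6
  2 × C (aromatic): no H
  1 × N (aromatic): no H
  1 × O: no H
  Total hydrogens = 17.
Molecular formula: C11H17NO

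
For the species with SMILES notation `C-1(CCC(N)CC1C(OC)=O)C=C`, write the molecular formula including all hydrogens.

C10H17NO2

Heavy atoms from the SMILES: 10 C, 1 N, 2 O.
Implicit hydrogens by atom environment:
  4 × C: 2 H each → 8
  4 × C: 1 H each → 4
  2 × O: no H
  1 × C: 3 H
  1 × C: no H
  1 × N: 2 H
  Total hydrogens = 17.
Molecular formula: C10H17NO2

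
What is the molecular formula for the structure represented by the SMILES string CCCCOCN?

Heavy atoms from the SMILES: 5 C, 1 N, 1 O.
Implicit hydrogens by atom environment:
  4 × C: 2 H each → 8
  1 × C: 3 H
  1 × N: 2 H
  1 × O: no H
  Total hydrogens = 13.
Molecular formula: C5H13NO

C5H13NO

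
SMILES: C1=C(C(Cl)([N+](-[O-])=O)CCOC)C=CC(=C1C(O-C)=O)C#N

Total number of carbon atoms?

The symbol for carbon appears 13 times in the SMILES. (Cl is a single chlorine, not C + l.)

13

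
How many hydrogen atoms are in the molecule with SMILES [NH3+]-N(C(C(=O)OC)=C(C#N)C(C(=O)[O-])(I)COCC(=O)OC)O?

14

Hydrogens are implicit in SMILES; fill each atom to its normal valence:
  7 × C: no H
  6 × O: no H
  2 × C: 3 H each → 6
  2 × C: 2 H each → 4
  2 × N: no H
  1 × I: no H
  1 × N (charge +1): 3 H
  1 × O: 1 H
  1 × O (charge -1): no H
  Total hydrogens = 14.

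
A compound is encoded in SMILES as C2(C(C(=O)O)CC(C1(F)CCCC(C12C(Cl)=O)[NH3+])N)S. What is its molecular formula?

C12H19ClFN2O3S+

Heavy atoms from the SMILES: 12 C, 1 Cl, 1 F, 2 N, 3 O, 1 S.
Implicit hydrogens by atom environment:
  4 × C: 2 H each → 8
  4 × C: 1 H each → 4
  4 × C: no H
  2 × O: no H
  1 × Cl: no H
  1 × F: no H
  1 × N (charge +1): 3 H
  1 × N: 2 H
  1 × O: 1 H
  1 × S: 1 H
  Total hydrogens = 19.
Net charge +1.
Molecular formula: C12H19ClFN2O3S+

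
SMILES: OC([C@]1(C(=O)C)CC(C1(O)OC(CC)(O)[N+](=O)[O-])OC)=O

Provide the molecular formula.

Heavy atoms from the SMILES: 11 C, 1 N, 9 O.
Implicit hydrogens by atom environment:
  5 × C: no H
  5 × O: no H
  3 × C: 3 H each → 9
  3 × O: 1 H each → 3
  2 × C: 2 H each → 4
  1 × C: 1 H
  1 × N (charge +1): no H
  1 × O (charge -1): no H
  Total hydrogens = 17.
Molecular formula: C11H17NO9

C11H17NO9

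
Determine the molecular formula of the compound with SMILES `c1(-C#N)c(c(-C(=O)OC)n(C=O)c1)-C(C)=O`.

C10H8N2O4

Heavy atoms from the SMILES: 10 C, 2 N, 4 O.
Implicit hydrogens by atom environment:
  4 × O: no H
  3 × C (aromatic): no H
  3 × C: no H
  2 × C: 3 H each → 6
  1 × C (aromatic): 1 H
  1 × C: 1 H
  1 × N (aromatic): no H
  1 × N: no H
  Total hydrogens = 8.
Molecular formula: C10H8N2O4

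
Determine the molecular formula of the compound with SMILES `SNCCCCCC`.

C6H15NS

Heavy atoms from the SMILES: 6 C, 1 N, 1 S.
Implicit hydrogens by atom environment:
  5 × C: 2 H each → 10
  1 × C: 3 H
  1 × N: 1 H
  1 × S: 1 H
  Total hydrogens = 15.
Molecular formula: C6H15NS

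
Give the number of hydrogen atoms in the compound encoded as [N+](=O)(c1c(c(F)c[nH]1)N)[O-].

Hydrogens are implicit in SMILES; fill each atom to its normal valence:
  3 × C (aromatic): no H
  1 × C (aromatic): 1 H
  1 × F: no H
  1 × N: 2 H
  1 × N (aromatic): 1 H
  1 × N (charge +1): no H
  1 × O: no H
  1 × O (charge -1): no H
  Total hydrogens = 4.

4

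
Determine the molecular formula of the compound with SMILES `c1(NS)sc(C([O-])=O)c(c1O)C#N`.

C6H3N2O3S2-

Heavy atoms from the SMILES: 6 C, 2 N, 3 O, 2 S.
Implicit hydrogens by atom environment:
  4 × C (aromatic): no H
  2 × C: no H
  1 × N: 1 H
  1 × N: no H
  1 × O: 1 H
  1 × O: no H
  1 × O (charge -1): no H
  1 × S: 1 H
  1 × S (aromatic): no H
  Total hydrogens = 3.
Net charge -1.
Molecular formula: C6H3N2O3S2-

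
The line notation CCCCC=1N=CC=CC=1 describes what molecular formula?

C9H13N

Heavy atoms from the SMILES: 9 C, 1 N.
Implicit hydrogens by atom environment:
  4 × C (aromatic): 1 H each → 4
  3 × C: 2 H each → 6
  1 × C: 3 H
  1 × C (aromatic): no H
  1 × N (aromatic): no H
  Total hydrogens = 13.
Molecular formula: C9H13N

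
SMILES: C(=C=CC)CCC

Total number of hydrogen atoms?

Hydrogens are implicit in SMILES; fill each atom to its normal valence:
  2 × C: 3 H each → 6
  2 × C: 2 H each → 4
  2 × C: 1 H each → 2
  1 × C: no H
  Total hydrogens = 12.

12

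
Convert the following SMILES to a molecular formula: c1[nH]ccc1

Heavy atoms from the SMILES: 4 C, 1 N.
Implicit hydrogens by atom environment:
  4 × C (aromatic): 1 H each → 4
  1 × N (aromatic): 1 H
  Total hydrogens = 5.
Molecular formula: C4H5N

C4H5N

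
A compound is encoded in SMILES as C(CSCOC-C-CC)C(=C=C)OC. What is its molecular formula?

Heavy atoms from the SMILES: 11 C, 2 O, 1 S.
Implicit hydrogens by atom environment:
  7 × C: 2 H each → 14
  2 × C: 3 H each → 6
  2 × C: no H
  2 × O: no H
  1 × S: no H
  Total hydrogens = 20.
Molecular formula: C11H20O2S

C11H20O2S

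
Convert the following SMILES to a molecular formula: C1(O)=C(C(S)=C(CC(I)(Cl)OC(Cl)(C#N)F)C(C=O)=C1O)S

C11H7Cl2FINO4S2

Heavy atoms from the SMILES: 11 C, 2 Cl, 1 F, 1 I, 1 N, 4 O, 2 S.
Implicit hydrogens by atom environment:
  6 × C (aromatic): no H
  3 × C: no H
  2 × Cl: no H
  2 × O: 1 H each → 2
  2 × O: no H
  2 × S: 1 H each → 2
  1 × C: 2 H
  1 × C: 1 H
  1 × F: no H
  1 × I: no H
  1 × N: no H
  Total hydrogens = 7.
Molecular formula: C11H7Cl2FINO4S2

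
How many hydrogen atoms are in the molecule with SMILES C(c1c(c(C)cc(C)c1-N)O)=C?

13

Hydrogens are implicit in SMILES; fill each atom to its normal valence:
  5 × C (aromatic): no H
  2 × C: 3 H each → 6
  1 × C: 2 H
  1 × C (aromatic): 1 H
  1 × C: 1 H
  1 × N: 2 H
  1 × O: 1 H
  Total hydrogens = 13.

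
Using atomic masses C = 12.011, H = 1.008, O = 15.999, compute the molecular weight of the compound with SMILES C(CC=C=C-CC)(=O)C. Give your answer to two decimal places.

124.18

Molecular formula: C8H12O.
M = 8×12.011 + 12×1.008 + 1×15.999 = 124.18 g/mol.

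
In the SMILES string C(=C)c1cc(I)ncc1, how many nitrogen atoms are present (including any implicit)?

The symbol for nitrogen appears 1 time in the SMILES.

1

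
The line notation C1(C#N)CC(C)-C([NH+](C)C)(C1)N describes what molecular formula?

Heavy atoms from the SMILES: 9 C, 3 N.
Implicit hydrogens by atom environment:
  3 × C: 3 H each → 9
  2 × C: 2 H each → 4
  2 × C: 1 H each → 2
  2 × C: no H
  1 × N: 2 H
  1 × N (charge +1): 1 H
  1 × N: no H
  Total hydrogens = 18.
Net charge +1.
Molecular formula: C9H18N3+

C9H18N3+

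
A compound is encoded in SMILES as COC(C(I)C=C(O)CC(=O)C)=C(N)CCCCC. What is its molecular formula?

Heavy atoms from the SMILES: 14 C, 1 I, 1 N, 3 O.
Implicit hydrogens by atom environment:
  5 × C: 2 H each → 10
  4 × C: no H
  3 × C: 3 H each → 9
  2 × C: 1 H each → 2
  2 × O: no H
  1 × I: no H
  1 × N: 2 H
  1 × O: 1 H
  Total hydrogens = 24.
Molecular formula: C14H24INO3

C14H24INO3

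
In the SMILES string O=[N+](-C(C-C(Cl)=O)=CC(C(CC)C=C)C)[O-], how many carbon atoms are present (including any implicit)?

The symbol for carbon appears 11 times in the SMILES. (Cl is a single chlorine, not C + l.)

11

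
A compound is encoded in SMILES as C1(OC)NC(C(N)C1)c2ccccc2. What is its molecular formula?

Heavy atoms from the SMILES: 11 C, 2 N, 1 O.
Implicit hydrogens by atom environment:
  5 × C (aromatic): 1 H each → 5
  3 × C: 1 H each → 3
  1 × C: 3 H
  1 × C: 2 H
  1 × C (aromatic): no H
  1 × N: 2 H
  1 × N: 1 H
  1 × O: no H
  Total hydrogens = 16.
Molecular formula: C11H16N2O

C11H16N2O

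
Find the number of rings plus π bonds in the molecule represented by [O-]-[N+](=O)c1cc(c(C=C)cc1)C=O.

Molecular formula from the SMILES: C9H7NO3.
DoU = (2C + 2 + N − H − X)/2 = (2·9 + 2 + 1 − 7 − 0)/2 = 14/2 = 7.
(Structurally: 1 ring(s) + 6 π bond(s) = 7.)

7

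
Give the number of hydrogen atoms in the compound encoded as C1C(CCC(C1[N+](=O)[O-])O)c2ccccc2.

15

Hydrogens are implicit in SMILES; fill each atom to its normal valence:
  5 × C (aromatic): 1 H each → 5
  3 × C: 2 H each → 6
  3 × C: 1 H each → 3
  1 × C (aromatic): no H
  1 × N (charge +1): no H
  1 × O: 1 H
  1 × O: no H
  1 × O (charge -1): no H
  Total hydrogens = 15.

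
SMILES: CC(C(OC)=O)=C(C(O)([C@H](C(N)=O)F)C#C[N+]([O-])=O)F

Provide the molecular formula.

C10H10F2N2O6

Heavy atoms from the SMILES: 10 C, 2 F, 2 N, 6 O.
Implicit hydrogens by atom environment:
  7 × C: no H
  4 × O: no H
  2 × C: 3 H each → 6
  2 × F: no H
  1 × C: 1 H
  1 × N: 2 H
  1 × N (charge +1): no H
  1 × O: 1 H
  1 × O (charge -1): no H
  Total hydrogens = 10.
Molecular formula: C10H10F2N2O6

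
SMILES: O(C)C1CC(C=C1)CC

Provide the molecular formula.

Heavy atoms from the SMILES: 8 C, 1 O.
Implicit hydrogens by atom environment:
  4 × C: 1 H each → 4
  2 × C: 3 H each → 6
  2 × C: 2 H each → 4
  1 × O: no H
  Total hydrogens = 14.
Molecular formula: C8H14O

C8H14O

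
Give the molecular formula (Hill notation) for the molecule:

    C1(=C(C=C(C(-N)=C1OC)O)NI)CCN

Heavy atoms from the SMILES: 9 C, 1 I, 3 N, 2 O.
Implicit hydrogens by atom environment:
  5 × C (aromatic): no H
  2 × C: 2 H each → 4
  2 × N: 2 H each → 4
  1 × C: 3 H
  1 × C (aromatic): 1 H
  1 × I: no H
  1 × N: 1 H
  1 × O: 1 H
  1 × O: no H
  Total hydrogens = 14.
Molecular formula: C9H14IN3O2

C9H14IN3O2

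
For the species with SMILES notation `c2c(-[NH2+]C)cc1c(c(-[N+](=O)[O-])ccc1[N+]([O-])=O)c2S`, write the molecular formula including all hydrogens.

C11H10N3O4S+

Heavy atoms from the SMILES: 11 C, 3 N, 4 O, 1 S.
Implicit hydrogens by atom environment:
  6 × C (aromatic): no H
  4 × C (aromatic): 1 H each → 4
  2 × N (charge +1): no H
  2 × O: no H
  2 × O (charge -1): no H
  1 × C: 3 H
  1 × N (charge +1): 2 H
  1 × S: 1 H
  Total hydrogens = 10.
Net charge +1.
Molecular formula: C11H10N3O4S+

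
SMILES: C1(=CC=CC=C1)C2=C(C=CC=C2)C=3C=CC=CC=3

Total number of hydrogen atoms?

14

Hydrogens are implicit in SMILES; fill each atom to its normal valence:
  14 × C (aromatic): 1 H each → 14
  4 × C (aromatic): no H
  Total hydrogens = 14.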